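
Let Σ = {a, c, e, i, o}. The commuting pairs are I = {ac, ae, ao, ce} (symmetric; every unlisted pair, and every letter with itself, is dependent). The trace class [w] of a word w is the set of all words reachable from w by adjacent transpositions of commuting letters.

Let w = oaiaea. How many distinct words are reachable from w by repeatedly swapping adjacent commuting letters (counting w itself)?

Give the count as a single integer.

6

0(o) covers ∅
1(a) covers ∅
2(i) covers 0:o, 1:a
3(a) covers 2:i
4(e) covers 2:i
5(a) covers 3:a
floor of heap: 0:o, 1:a
completions by unplaced set U, small U first (add the entries for U minus each lowest piece of U):
  |U|=1: {4}:1  {5}:1
  |U|=2: {3,5}:1  {4,5}:2
  |U|=3: {3,4,5}:3
  |U|=4: {2,3,4,5}:3
  start at 0(o): 3
  start at 1(a): 3
sum over floor = 6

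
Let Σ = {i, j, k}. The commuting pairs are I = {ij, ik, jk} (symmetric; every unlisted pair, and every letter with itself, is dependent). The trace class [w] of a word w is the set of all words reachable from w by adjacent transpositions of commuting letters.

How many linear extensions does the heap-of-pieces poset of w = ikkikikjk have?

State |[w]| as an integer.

504

#0=i has no predecessor
#1=k has no predecessor
#2=k depends on [1:k]
#3=i depends on [0:i]
#4=k depends on [2:k]
#5=i depends on [3:i]
#6=k depends on [4:k]
#7=j has no predecessor
#8=k depends on [6:k]
sources: [0:i, 1:k, 7:j]
N(rest) = Σ N(rest − s) over sources s of rest; N(one piece) = 1:
  size 1 → [5]=1  [7]=1  [8]=1
  size 2 → [3,5]=1  [5,7]=2  [5,8]=2  [6,8]=1  [7,8]=2
  size 3 → [0,3,5]=1  [3,5,7]=3  [3,5,8]=3  [4,6,8]=1  [5,6,8]=3  [5,7,8]=6  [6,7,8]=3
  size 4 → [0,3,5,7]=4  [0,3,5,8]=4  [2,4,6,8]=1  [3,5,6,8]=6  [3,5,7,8]=12  [4,5,6,8]=4  [4,6,7,8]=4  [5,6,7,8]=12
  size 5 → [0,3,5,6,8]=10  [0,3,5,7,8]=20  [1,2,4,6,8]=1  [2,4,5,6,8]=5  [2,4,6,7,8]=5  [3,4,5,6,8]=10  [3,5,6,7,8]=30  [4,5,6,7,8]=20
  size 6 → [0,3,4,5,6,8]=20  [0,3,5,6,7,8]=60  [1,2,4,5,6,8]=6  [1,2,4,6,7,8]=6  [2,3,4,5,6,8]=15  [2,4,5,6,7,8]=30  [3,4,5,6,7,8]=60
  size 7 → [0,2,3,4,5,6,8]=35  [0,3,4,5,6,7,8]=140  [1,2,3,4,5,6,8]=21  [1,2,4,5,6,7,8]=42  [2,3,4,5,6,7,8]=105
  first=0(i) contributes 168
  first=1(k) contributes 280
  first=7(j) contributes 56
|[w]| = 504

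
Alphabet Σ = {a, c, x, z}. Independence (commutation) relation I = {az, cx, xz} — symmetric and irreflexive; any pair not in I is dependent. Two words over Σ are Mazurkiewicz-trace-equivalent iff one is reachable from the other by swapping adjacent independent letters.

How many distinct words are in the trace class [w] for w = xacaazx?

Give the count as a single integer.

4

drop 0:x onto floor
drop 1:a onto {0:x}
drop 2:c onto {1:a}
drop 3:a onto {2:c}
drop 4:a onto {3:a}
drop 5:z onto {2:c}
drop 6:x onto {4:a}
ground layer = {0:x}
drop-orders for the pieces not yet dropped (sum over which currently-grounded one goes next):
  1 to go: {5} 1  {6} 1
  2 to go: {4,6} 1  {5,6} 2
  3 to go: {3,4,6} 1  {4,5,6} 3
  4 to go: {3,4,5,6} 4
  5 to go: {2,3,4,5,6} 4
  if 0:x drops first: 4 orders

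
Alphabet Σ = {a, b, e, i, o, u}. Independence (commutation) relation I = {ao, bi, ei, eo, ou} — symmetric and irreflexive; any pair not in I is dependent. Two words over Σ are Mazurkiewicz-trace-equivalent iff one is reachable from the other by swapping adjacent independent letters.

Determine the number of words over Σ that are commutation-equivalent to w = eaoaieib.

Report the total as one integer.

27

piece 0:e — minimal
piece 1:a rests on {0:e}
piece 2:o — minimal
piece 3:a rests on {1:a}
piece 4:i rests on {2:o, 3:a}
piece 5:e rests on {3:a}
piece 6:i rests on {4:i}
piece 7:b rests on {2:o, 5:e}
minimal pieces: {0:e, 2:o}
ways to finish when only these pieces remain (= sum over removing one remaining piece with nothing left below it):
  1 left: {6}→1  {7}→1
  2 left: {4,6}→1  {5,7}→1  {6,7}→2
  3 left: {4,6,7}→3  {5,6,7}→3
  4 left: {2,4,6,7}→3  {4,5,6,7}→6
  5 left: {2,4,5,6,7}→9  {3,4,5,6,7}→6
  6 left: {1,3,4,5,6,7}→6  {2,3,4,5,6,7}→15
  placing 0:e first → 21 extensions
  placing 2:o first → 6 extensions
total linear extensions = 27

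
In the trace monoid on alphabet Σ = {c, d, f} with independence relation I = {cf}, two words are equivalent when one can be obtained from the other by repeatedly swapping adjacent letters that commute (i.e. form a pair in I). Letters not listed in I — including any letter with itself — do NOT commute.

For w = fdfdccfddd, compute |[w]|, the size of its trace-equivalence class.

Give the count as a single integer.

3

0(f) covers ∅
1(d) covers 0:f
2(f) covers 1:d
3(d) covers 2:f
4(c) covers 3:d
5(c) covers 4:c
6(f) covers 3:d
7(d) covers 5:c, 6:f
8(d) covers 7:d
9(d) covers 8:d
floor of heap: 0:f
completions by unplaced set U, small U first (add the entries for U minus each lowest piece of U):
  |U|=1: {9}:1
  |U|=2: {8,9}:1
  |U|=3: {7,8,9}:1
  |U|=4: {5,7,8,9}:1  {6,7,8,9}:1
  |U|=5: {4,5,7,8,9}:1  {5,6,7,8,9}:2
  |U|=6: {4,5,6,7,8,9}:3
  |U|=7: {3,4,5,6,7,8,9}:3
  |U|=8: {2,3,4,5,6,7,8,9}:3
  start at 0(f): 3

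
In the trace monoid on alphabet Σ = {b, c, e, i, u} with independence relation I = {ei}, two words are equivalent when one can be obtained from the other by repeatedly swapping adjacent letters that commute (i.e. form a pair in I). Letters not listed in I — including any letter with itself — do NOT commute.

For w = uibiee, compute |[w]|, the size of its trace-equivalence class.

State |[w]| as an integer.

#0=u has no predecessor
#1=i depends on [0:u]
#2=b depends on [1:i]
#3=i depends on [2:b]
#4=e depends on [2:b]
#5=e depends on [4:e]
sources: [0:u]
N(rest) = Σ N(rest − s) over sources s of rest; N(one piece) = 1:
  size 1 → [3]=1  [5]=1
  size 2 → [3,5]=2  [4,5]=1
  size 3 → [3,4,5]=3
  size 4 → [2,3,4,5]=3
  first=0(u) contributes 3

3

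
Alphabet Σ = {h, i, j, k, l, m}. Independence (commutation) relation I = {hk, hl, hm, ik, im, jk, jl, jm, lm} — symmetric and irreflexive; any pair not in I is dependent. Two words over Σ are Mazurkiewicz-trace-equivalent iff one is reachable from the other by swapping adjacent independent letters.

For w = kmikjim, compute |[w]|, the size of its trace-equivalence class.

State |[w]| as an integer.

piece 0:k — minimal
piece 1:m rests on {0:k}
piece 2:i — minimal
piece 3:k rests on {1:m}
piece 4:j rests on {2:i}
piece 5:i rests on {4:j}
piece 6:m rests on {3:k}
minimal pieces: {0:k, 2:i}
ways to finish when only these pieces remain (= sum over removing one remaining piece with nothing left below it):
  1 left: {5}→1  {6}→1
  2 left: {3,6}→1  {4,5}→1  {5,6}→2
  3 left: {1,3,6}→1  {2,4,5}→1  {3,5,6}→3  {4,5,6}→3
  4 left: {0,1,3,6}→1  {1,3,5,6}→4  {2,4,5,6}→4  {3,4,5,6}→6
  5 left: {0,1,3,5,6}→5  {1,3,4,5,6}→10  {2,3,4,5,6}→10
  placing 0:k first → 20 extensions
  placing 2:i first → 15 extensions
total linear extensions = 35

35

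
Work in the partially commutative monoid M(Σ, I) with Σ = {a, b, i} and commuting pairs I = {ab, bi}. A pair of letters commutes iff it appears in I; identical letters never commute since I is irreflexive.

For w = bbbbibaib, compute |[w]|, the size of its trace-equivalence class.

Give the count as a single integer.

piece 0:b — minimal
piece 1:b rests on {0:b}
piece 2:b rests on {1:b}
piece 3:b rests on {2:b}
piece 4:i — minimal
piece 5:b rests on {3:b}
piece 6:a rests on {4:i}
piece 7:i rests on {6:a}
piece 8:b rests on {5:b}
minimal pieces: {0:b, 4:i}
ways to finish when only these pieces remain (= sum over removing one remaining piece with nothing left below it):
  1 left: {7}→1  {8}→1
  2 left: {5,8}→1  {6,7}→1  {7,8}→2
  3 left: {3,5,8}→1  {4,6,7}→1  {5,7,8}→3  {6,7,8}→3
  4 left: {2,3,5,8}→1  {3,5,7,8}→4  {4,6,7,8}→4  {5,6,7,8}→6
  5 left: {1,2,3,5,8}→1  {2,3,5,7,8}→5  {3,5,6,7,8}→10  {4,5,6,7,8}→10
  6 left: {0,1,2,3,5,8}→1  {1,2,3,5,7,8}→6  {2,3,5,6,7,8}→15  {3,4,5,6,7,8}→20
  7 left: {0,1,2,3,5,7,8}→7  {1,2,3,5,6,7,8}→21  {2,3,4,5,6,7,8}→35
  placing 0:b first → 56 extensions
  placing 4:i first → 28 extensions
total linear extensions = 84

84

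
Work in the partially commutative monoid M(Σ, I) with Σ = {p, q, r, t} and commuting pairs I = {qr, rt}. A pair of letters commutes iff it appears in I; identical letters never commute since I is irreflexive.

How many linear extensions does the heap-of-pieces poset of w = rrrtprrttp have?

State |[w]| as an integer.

0(r) covers ∅
1(r) covers 0:r
2(r) covers 1:r
3(t) covers ∅
4(p) covers 2:r, 3:t
5(r) covers 4:p
6(r) covers 5:r
7(t) covers 4:p
8(t) covers 7:t
9(p) covers 6:r, 8:t
floor of heap: 0:r, 3:t
completions by unplaced set U, small U first (add the entries for U minus each lowest piece of U):
  |U|=1: {9}:1
  |U|=2: {6,9}:1  {8,9}:1
  |U|=3: {5,6,9}:1  {6,8,9}:2  {7,8,9}:1
  |U|=4: {5,6,8,9}:3  {6,7,8,9}:3
  |U|=5: {5,6,7,8,9}:6
  |U|=6: {4,5,6,7,8,9}:6
  |U|=7: {2,4,5,6,7,8,9}:6  {3,4,5,6,7,8,9}:6
  |U|=8: {1,2,4,5,6,7,8,9}:6  {2,3,4,5,6,7,8,9}:12
  start at 0(r): 18
  start at 3(t): 6
sum over floor = 24

24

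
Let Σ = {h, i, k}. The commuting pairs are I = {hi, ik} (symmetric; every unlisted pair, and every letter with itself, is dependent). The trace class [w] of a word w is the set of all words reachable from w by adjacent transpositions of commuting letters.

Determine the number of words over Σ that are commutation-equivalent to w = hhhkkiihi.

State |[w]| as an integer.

84

piece 0:h — minimal
piece 1:h rests on {0:h}
piece 2:h rests on {1:h}
piece 3:k rests on {2:h}
piece 4:k rests on {3:k}
piece 5:i — minimal
piece 6:i rests on {5:i}
piece 7:h rests on {4:k}
piece 8:i rests on {6:i}
minimal pieces: {0:h, 5:i}
ways to finish when only these pieces remain (= sum over removing one remaining piece with nothing left below it):
  1 left: {7}→1  {8}→1
  2 left: {4,7}→1  {6,8}→1  {7,8}→2
  3 left: {3,4,7}→1  {4,7,8}→3  {5,6,8}→1  {6,7,8}→3
  4 left: {2,3,4,7}→1  {3,4,7,8}→4  {4,6,7,8}→6  {5,6,7,8}→4
  5 left: {1,2,3,4,7}→1  {2,3,4,7,8}→5  {3,4,6,7,8}→10  {4,5,6,7,8}→10
  6 left: {0,1,2,3,4,7}→1  {1,2,3,4,7,8}→6  {2,3,4,6,7,8}→15  {3,4,5,6,7,8}→20
  7 left: {0,1,2,3,4,7,8}→7  {1,2,3,4,6,7,8}→21  {2,3,4,5,6,7,8}→35
  placing 0:h first → 56 extensions
  placing 5:i first → 28 extensions
total linear extensions = 84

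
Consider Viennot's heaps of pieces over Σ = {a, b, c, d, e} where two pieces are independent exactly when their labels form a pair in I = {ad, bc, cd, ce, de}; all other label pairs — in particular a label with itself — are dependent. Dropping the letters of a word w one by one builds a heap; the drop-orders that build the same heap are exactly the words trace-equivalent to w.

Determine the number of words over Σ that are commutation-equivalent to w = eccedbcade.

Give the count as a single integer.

piece 0:e — minimal
piece 1:c — minimal
piece 2:c rests on {1:c}
piece 3:e rests on {0:e}
piece 4:d — minimal
piece 5:b rests on {3:e, 4:d}
piece 6:c rests on {2:c}
piece 7:a rests on {5:b, 6:c}
piece 8:d rests on {5:b}
piece 9:e rests on {7:a}
minimal pieces: {0:e, 1:c, 4:d}
ways to finish when only these pieces remain (= sum over removing one remaining piece with nothing left below it):
  1 left: {8}→1  {9}→1
  2 left: {7,9}→1  {8,9}→2
  3 left: {6,7,9}→1  {7,8,9}→3
  4 left: {2,6,7,9}→1  {5,7,8,9}→3  {6,7,8,9}→4
  5 left: {1,2,6,7,9}→1  {2,6,7,8,9}→5  {3,5,7,8,9}→3  {4,5,7,8,9}→3  {5,6,7,8,9}→7
  6 left: {0,3,5,7,8,9}→3  {1,2,6,7,8,9}→6  {2,5,6,7,8,9}→12  {3,4,5,7,8,9}→6  {3,5,6,7,8,9}→10  {4,5,6,7,8,9}→10
  7 left: {0,3,4,5,7,8,9}→9  {0,3,5,6,7,8,9}→13  {1,2,5,6,7,8,9}→18  {2,3,5,6,7,8,9}→22  {2,4,5,6,7,8,9}→22  {3,4,5,6,7,8,9}→26
  8 left: {0,2,3,5,6,7,8,9}→35  {0,3,4,5,6,7,8,9}→48  {1,2,3,5,6,7,8,9}→40  {1,2,4,5,6,7,8,9}→40  {2,3,4,5,6,7,8,9}→70
  placing 0:e first → 150 extensions
  placing 1:c first → 153 extensions
  placing 4:d first → 75 extensions
total linear extensions = 378

378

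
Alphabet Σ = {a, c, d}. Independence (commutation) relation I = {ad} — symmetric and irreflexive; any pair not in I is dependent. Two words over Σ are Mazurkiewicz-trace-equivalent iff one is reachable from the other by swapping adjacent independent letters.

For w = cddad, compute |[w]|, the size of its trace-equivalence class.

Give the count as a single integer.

drop 0:c onto floor
drop 1:d onto {0:c}
drop 2:d onto {1:d}
drop 3:a onto {0:c}
drop 4:d onto {2:d}
ground layer = {0:c}
drop-orders for the pieces not yet dropped (sum over which currently-grounded one goes next):
  1 to go: {3} 1  {4} 1
  2 to go: {2,4} 1  {3,4} 2
  3 to go: {1,2,4} 1  {2,3,4} 3
  if 0:c drops first: 4 orders

4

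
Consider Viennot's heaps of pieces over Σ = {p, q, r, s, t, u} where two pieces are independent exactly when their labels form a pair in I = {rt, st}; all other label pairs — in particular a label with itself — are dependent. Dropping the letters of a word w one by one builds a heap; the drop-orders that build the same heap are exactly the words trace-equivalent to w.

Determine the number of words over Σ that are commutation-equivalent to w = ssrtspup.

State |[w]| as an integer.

5

0(s) covers ∅
1(s) covers 0:s
2(r) covers 1:s
3(t) covers ∅
4(s) covers 2:r
5(p) covers 3:t, 4:s
6(u) covers 5:p
7(p) covers 6:u
floor of heap: 0:s, 3:t
completions by unplaced set U, small U first (add the entries for U minus each lowest piece of U):
  |U|=1: {7}:1
  |U|=2: {6,7}:1
  |U|=3: {5,6,7}:1
  |U|=4: {3,5,6,7}:1  {4,5,6,7}:1
  |U|=5: {2,4,5,6,7}:1  {3,4,5,6,7}:2
  |U|=6: {1,2,4,5,6,7}:1  {2,3,4,5,6,7}:3
  start at 0(s): 4
  start at 3(t): 1
sum over floor = 5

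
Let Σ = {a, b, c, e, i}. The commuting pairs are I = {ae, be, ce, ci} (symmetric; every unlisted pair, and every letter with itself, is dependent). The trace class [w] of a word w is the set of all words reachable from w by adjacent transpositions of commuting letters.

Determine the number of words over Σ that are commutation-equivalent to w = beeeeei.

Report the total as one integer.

drop 0:b onto floor
drop 1:e onto floor
drop 2:e onto {1:e}
drop 3:e onto {2:e}
drop 4:e onto {3:e}
drop 5:e onto {4:e}
drop 6:i onto {0:b, 5:e}
ground layer = {0:b, 1:e}
drop-orders for the pieces not yet dropped (sum over which currently-grounded one goes next):
  1 to go: {6} 1
  2 to go: {0,6} 1  {5,6} 1
  3 to go: {0,5,6} 2  {4,5,6} 1
  4 to go: {0,4,5,6} 3  {3,4,5,6} 1
  5 to go: {0,3,4,5,6} 4  {2,3,4,5,6} 1
  if 0:b drops first: 1 orders
  if 1:e drops first: 5 orders
heap linearizations: 6

6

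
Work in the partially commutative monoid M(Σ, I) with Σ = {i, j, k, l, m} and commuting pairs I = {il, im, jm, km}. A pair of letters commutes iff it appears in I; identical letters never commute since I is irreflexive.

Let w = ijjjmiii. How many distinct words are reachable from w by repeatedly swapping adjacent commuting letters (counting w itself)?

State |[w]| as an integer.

8

#0=i has no predecessor
#1=j depends on [0:i]
#2=j depends on [1:j]
#3=j depends on [2:j]
#4=m has no predecessor
#5=i depends on [3:j]
#6=i depends on [5:i]
#7=i depends on [6:i]
sources: [0:i, 4:m]
N(rest) = Σ N(rest − s) over sources s of rest; N(one piece) = 1:
  size 1 → [4]=1  [7]=1
  size 2 → [4,7]=2  [6,7]=1
  size 3 → [4,6,7]=3  [5,6,7]=1
  size 4 → [3,5,6,7]=1  [4,5,6,7]=4
  size 5 → [2,3,5,6,7]=1  [3,4,5,6,7]=5
  size 6 → [1,2,3,5,6,7]=1  [2,3,4,5,6,7]=6
  first=0(i) contributes 7
  first=4(m) contributes 1
|[w]| = 8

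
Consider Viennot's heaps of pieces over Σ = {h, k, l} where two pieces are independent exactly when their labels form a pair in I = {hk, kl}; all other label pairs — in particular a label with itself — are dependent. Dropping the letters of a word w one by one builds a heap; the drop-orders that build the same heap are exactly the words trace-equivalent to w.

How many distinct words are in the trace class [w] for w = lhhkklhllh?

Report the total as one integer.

45

0(l) covers ∅
1(h) covers 0:l
2(h) covers 1:h
3(k) covers ∅
4(k) covers 3:k
5(l) covers 2:h
6(h) covers 5:l
7(l) covers 6:h
8(l) covers 7:l
9(h) covers 8:l
floor of heap: 0:l, 3:k
completions by unplaced set U, small U first (add the entries for U minus each lowest piece of U):
  |U|=1: {4}:1  {9}:1
  |U|=2: {3,4}:1  {4,9}:2  {8,9}:1
  |U|=3: {3,4,9}:3  {4,8,9}:3  {7,8,9}:1
  |U|=4: {3,4,8,9}:6  {4,7,8,9}:4  {6,7,8,9}:1
  |U|=5: {3,4,7,8,9}:10  {4,6,7,8,9}:5  {5,6,7,8,9}:1
  |U|=6: {2,5,6,7,8,9}:1  {3,4,6,7,8,9}:15  {4,5,6,7,8,9}:6
  |U|=7: {1,2,5,6,7,8,9}:1  {2,4,5,6,7,8,9}:7  {3,4,5,6,7,8,9}:21
  |U|=8: {0,1,2,5,6,7,8,9}:1  {1,2,4,5,6,7,8,9}:8  {2,3,4,5,6,7,8,9}:28
  start at 0(l): 36
  start at 3(k): 9
sum over floor = 45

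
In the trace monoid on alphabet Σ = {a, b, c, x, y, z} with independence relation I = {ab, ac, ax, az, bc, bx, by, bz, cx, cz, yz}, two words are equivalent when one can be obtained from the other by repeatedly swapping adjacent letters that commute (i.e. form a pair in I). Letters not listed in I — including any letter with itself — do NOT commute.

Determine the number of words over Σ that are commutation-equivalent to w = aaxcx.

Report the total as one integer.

30

piece 0:a — minimal
piece 1:a rests on {0:a}
piece 2:x — minimal
piece 3:c — minimal
piece 4:x rests on {2:x}
minimal pieces: {0:a, 2:x, 3:c}
ways to finish when only these pieces remain (= sum over removing one remaining piece with nothing left below it):
  1 left: {1}→1  {3}→1  {4}→1
  2 left: {0,1}→1  {1,3}→2  {1,4}→2  {2,4}→1  {3,4}→2
  3 left: {0,1,3}→3  {0,1,4}→3  {1,2,4}→3  {1,3,4}→6  {2,3,4}→3
  placing 0:a first → 12 extensions
  placing 2:x first → 12 extensions
  placing 3:c first → 6 extensions
total linear extensions = 30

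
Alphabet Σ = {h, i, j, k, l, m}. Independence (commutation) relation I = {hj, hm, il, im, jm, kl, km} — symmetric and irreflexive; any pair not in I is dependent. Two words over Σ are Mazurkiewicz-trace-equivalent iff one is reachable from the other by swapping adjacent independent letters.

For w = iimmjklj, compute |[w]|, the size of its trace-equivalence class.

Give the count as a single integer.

#0=i has no predecessor
#1=i depends on [0:i]
#2=m has no predecessor
#3=m depends on [2:m]
#4=j depends on [1:i]
#5=k depends on [4:j]
#6=l depends on [3:m, 4:j]
#7=j depends on [5:k, 6:l]
sources: [0:i, 2:m]
N(rest) = Σ N(rest − s) over sources s of rest; N(one piece) = 1:
  size 1 → [7]=1
  size 2 → [5,7]=1  [6,7]=1
  size 3 → [3,6,7]=1  [5,6,7]=2
  size 4 → [2,3,6,7]=1  [3,5,6,7]=3  [4,5,6,7]=2
  size 5 → [1,4,5,6,7]=2  [2,3,5,6,7]=4  [3,4,5,6,7]=5
  size 6 → [0,1,4,5,6,7]=2  [1,3,4,5,6,7]=7  [2,3,4,5,6,7]=9
  first=0(i) contributes 16
  first=2(m) contributes 9
|[w]| = 25

25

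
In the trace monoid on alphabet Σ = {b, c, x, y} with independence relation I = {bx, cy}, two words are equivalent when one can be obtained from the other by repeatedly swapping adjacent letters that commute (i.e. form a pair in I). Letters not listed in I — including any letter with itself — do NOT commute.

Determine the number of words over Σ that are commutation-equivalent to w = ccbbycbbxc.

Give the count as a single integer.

6

0(c) covers ∅
1(c) covers 0:c
2(b) covers 1:c
3(b) covers 2:b
4(y) covers 3:b
5(c) covers 3:b
6(b) covers 4:y, 5:c
7(b) covers 6:b
8(x) covers 4:y, 5:c
9(c) covers 7:b, 8:x
floor of heap: 0:c
completions by unplaced set U, small U first (add the entries for U minus each lowest piece of U):
  |U|=1: {9}:1
  |U|=2: {7,9}:1  {8,9}:1
  |U|=3: {6,7,9}:1  {7,8,9}:2
  |U|=4: {6,7,8,9}:3
  |U|=5: {4,6,7,8,9}:3  {5,6,7,8,9}:3
  |U|=6: {4,5,6,7,8,9}:6
  |U|=7: {3,4,5,6,7,8,9}:6
  |U|=8: {2,3,4,5,6,7,8,9}:6
  start at 0(c): 6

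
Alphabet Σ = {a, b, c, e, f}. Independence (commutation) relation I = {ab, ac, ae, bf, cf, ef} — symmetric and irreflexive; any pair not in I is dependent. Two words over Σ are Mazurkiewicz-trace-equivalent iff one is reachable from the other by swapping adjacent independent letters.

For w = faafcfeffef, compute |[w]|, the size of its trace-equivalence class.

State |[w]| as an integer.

piece 0:f — minimal
piece 1:a rests on {0:f}
piece 2:a rests on {1:a}
piece 3:f rests on {2:a}
piece 4:c — minimal
piece 5:f rests on {3:f}
piece 6:e rests on {4:c}
piece 7:f rests on {5:f}
piece 8:f rests on {7:f}
piece 9:e rests on {6:e}
piece 10:f rests on {8:f}
minimal pieces: {0:f, 4:c}
ways to finish when only these pieces remain (= sum over removing one remaining piece with nothing left below it):
  1 left: {9}→1  {10}→1
  2 left: {6,9}→1  {8,10}→1  {9,10}→2
  3 left: {4,6,9}→1  {6,9,10}→3  {7,8,10}→1  {8,9,10}→3
  4 left: {4,6,9,10}→4  {5,7,8,10}→1  {6,8,9,10}→6  {7,8,9,10}→4
  5 left: {3,5,7,8,10}→1  {4,6,8,9,10}→10  {5,7,8,9,10}→5  {6,7,8,9,10}→10
  6 left: {2,3,5,7,8,10}→1  {3,5,7,8,9,10}→6  {4,6,7,8,9,10}→20  {5,6,7,8,9,10}→15
  7 left: {1,2,3,5,7,8,10}→1  {2,3,5,7,8,9,10}→7  {3,5,6,7,8,9,10}→21  {4,5,6,7,8,9,10}→35
  8 left: {0,1,2,3,5,7,8,10}→1  {1,2,3,5,7,8,9,10}→8  {2,3,5,6,7,8,9,10}→28  {3,4,5,6,7,8,9,10}→56
  9 left: {0,1,2,3,5,7,8,9,10}→9  {1,2,3,5,6,7,8,9,10}→36  {2,3,4,5,6,7,8,9,10}→84
  placing 0:f first → 120 extensions
  placing 4:c first → 45 extensions
total linear extensions = 165

165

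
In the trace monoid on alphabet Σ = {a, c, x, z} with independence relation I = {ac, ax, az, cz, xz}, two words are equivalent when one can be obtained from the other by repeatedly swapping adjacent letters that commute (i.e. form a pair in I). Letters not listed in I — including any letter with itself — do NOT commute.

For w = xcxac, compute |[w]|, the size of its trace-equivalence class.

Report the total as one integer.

5

drop 0:x onto floor
drop 1:c onto {0:x}
drop 2:x onto {1:c}
drop 3:a onto floor
drop 4:c onto {2:x}
ground layer = {0:x, 3:a}
drop-orders for the pieces not yet dropped (sum over which currently-grounded one goes next):
  1 to go: {3} 1  {4} 1
  2 to go: {2,4} 1  {3,4} 2
  3 to go: {1,2,4} 1  {2,3,4} 3
  if 0:x drops first: 4 orders
  if 3:a drops first: 1 orders
heap linearizations: 5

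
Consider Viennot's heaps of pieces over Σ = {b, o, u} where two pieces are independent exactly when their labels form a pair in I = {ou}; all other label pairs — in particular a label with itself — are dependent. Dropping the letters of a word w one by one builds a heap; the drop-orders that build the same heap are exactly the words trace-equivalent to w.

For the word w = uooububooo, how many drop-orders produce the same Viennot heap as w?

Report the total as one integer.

6

#0=u has no predecessor
#1=o has no predecessor
#2=o depends on [1:o]
#3=u depends on [0:u]
#4=b depends on [2:o, 3:u]
#5=u depends on [4:b]
#6=b depends on [5:u]
#7=o depends on [6:b]
#8=o depends on [7:o]
#9=o depends on [8:o]
sources: [0:u, 1:o]
N(rest) = Σ N(rest − s) over sources s of rest; N(one piece) = 1:
  size 1 → [9]=1
  size 2 → [8,9]=1
  size 3 → [7,8,9]=1
  size 4 → [6,7,8,9]=1
  size 5 → [5,6,7,8,9]=1
  size 6 → [4,5,6,7,8,9]=1
  size 7 → [2,4,5,6,7,8,9]=1  [3,4,5,6,7,8,9]=1
  size 8 → [0,3,4,5,6,7,8,9]=1  [1,2,4,5,6,7,8,9]=1  [2,3,4,5,6,7,8,9]=2
  first=0(u) contributes 3
  first=1(o) contributes 3
|[w]| = 6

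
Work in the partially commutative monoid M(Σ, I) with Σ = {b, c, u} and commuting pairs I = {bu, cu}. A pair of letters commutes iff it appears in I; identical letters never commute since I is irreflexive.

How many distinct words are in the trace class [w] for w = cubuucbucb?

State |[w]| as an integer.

0(c) covers ∅
1(u) covers ∅
2(b) covers 0:c
3(u) covers 1:u
4(u) covers 3:u
5(c) covers 2:b
6(b) covers 5:c
7(u) covers 4:u
8(c) covers 6:b
9(b) covers 8:c
floor of heap: 0:c, 1:u
completions by unplaced set U, small U first (add the entries for U minus each lowest piece of U):
  |U|=1: {7}:1  {9}:1
  |U|=2: {4,7}:1  {7,9}:2  {8,9}:1
  |U|=3: {3,4,7}:1  {4,7,9}:3  {6,8,9}:1  {7,8,9}:3
  |U|=4: {1,3,4,7}:1  {3,4,7,9}:4  {4,7,8,9}:6  {5,6,8,9}:1  {6,7,8,9}:4
  |U|=5: {1,3,4,7,9}:5  {2,5,6,8,9}:1  {3,4,7,8,9}:10  {4,6,7,8,9}:10  {5,6,7,8,9}:5
  |U|=6: {0,2,5,6,8,9}:1  {1,3,4,7,8,9}:15  {2,5,6,7,8,9}:6  {3,4,6,7,8,9}:20  {4,5,6,7,8,9}:15
  |U|=7: {0,2,5,6,7,8,9}:7  {1,3,4,6,7,8,9}:35  {2,4,5,6,7,8,9}:21  {3,4,5,6,7,8,9}:35
  |U|=8: {0,2,4,5,6,7,8,9}:28  {1,3,4,5,6,7,8,9}:70  {2,3,4,5,6,7,8,9}:56
  start at 0(c): 126
  start at 1(u): 84
sum over floor = 210

210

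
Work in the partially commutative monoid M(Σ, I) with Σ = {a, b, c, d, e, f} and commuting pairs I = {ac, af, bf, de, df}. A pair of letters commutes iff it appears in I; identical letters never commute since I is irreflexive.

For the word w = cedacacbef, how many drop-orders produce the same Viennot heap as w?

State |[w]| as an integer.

12

piece 0:c — minimal
piece 1:e rests on {0:c}
piece 2:d rests on {0:c}
piece 3:a rests on {1:e, 2:d}
piece 4:c rests on {1:e, 2:d}
piece 5:a rests on {3:a}
piece 6:c rests on {4:c}
piece 7:b rests on {5:a, 6:c}
piece 8:e rests on {7:b}
piece 9:f rests on {8:e}
minimal pieces: {0:c}
ways to finish when only these pieces remain (= sum over removing one remaining piece with nothing left below it):
  1 left: {9}→1
  2 left: {8,9}→1
  3 left: {7,8,9}→1
  4 left: {5,7,8,9}→1  {6,7,8,9}→1
  5 left: {3,5,7,8,9}→1  {4,6,7,8,9}→1  {5,6,7,8,9}→2
  6 left: {3,5,6,7,8,9}→3  {4,5,6,7,8,9}→3
  7 left: {3,4,5,6,7,8,9}→6
  8 left: {1,3,4,5,6,7,8,9}→6  {2,3,4,5,6,7,8,9}→6
  placing 0:c first → 12 extensions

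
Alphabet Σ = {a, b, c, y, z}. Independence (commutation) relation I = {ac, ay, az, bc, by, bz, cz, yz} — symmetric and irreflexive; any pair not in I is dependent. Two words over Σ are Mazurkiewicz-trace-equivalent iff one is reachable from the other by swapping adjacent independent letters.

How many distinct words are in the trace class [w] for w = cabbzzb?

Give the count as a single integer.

0(c) covers ∅
1(a) covers ∅
2(b) covers 1:a
3(b) covers 2:b
4(z) covers ∅
5(z) covers 4:z
6(b) covers 3:b
floor of heap: 0:c, 1:a, 4:z
completions by unplaced set U, small U first (add the entries for U minus each lowest piece of U):
  |U|=1: {0}:1  {5}:1  {6}:1
  |U|=2: {0,5}:2  {0,6}:2  {3,6}:1  {4,5}:1  {5,6}:2
  |U|=3: {0,3,6}:3  {0,4,5}:3  {0,5,6}:6  {2,3,6}:1  {3,5,6}:3  {4,5,6}:3
  |U|=4: {0,2,3,6}:4  {0,3,5,6}:12  {0,4,5,6}:12  {1,2,3,6}:1  {2,3,5,6}:4  {3,4,5,6}:6
  |U|=5: {0,1,2,3,6}:5  {0,2,3,5,6}:20  {0,3,4,5,6}:30  {1,2,3,5,6}:5  {2,3,4,5,6}:10
  start at 0(c): 15
  start at 1(a): 60
  start at 4(z): 30
sum over floor = 105

105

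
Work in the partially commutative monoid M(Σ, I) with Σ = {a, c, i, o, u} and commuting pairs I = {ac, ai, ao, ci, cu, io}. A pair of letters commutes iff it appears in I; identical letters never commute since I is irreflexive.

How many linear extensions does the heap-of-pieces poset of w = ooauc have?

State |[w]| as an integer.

drop 0:o onto floor
drop 1:o onto {0:o}
drop 2:a onto floor
drop 3:u onto {1:o, 2:a}
drop 4:c onto {1:o}
ground layer = {0:o, 2:a}
drop-orders for the pieces not yet dropped (sum over which currently-grounded one goes next):
  1 to go: {3} 1  {4} 1
  2 to go: {2,3} 1  {3,4} 2
  3 to go: {1,3,4} 2  {2,3,4} 3
  if 0:o drops first: 5 orders
  if 2:a drops first: 2 orders
heap linearizations: 7

7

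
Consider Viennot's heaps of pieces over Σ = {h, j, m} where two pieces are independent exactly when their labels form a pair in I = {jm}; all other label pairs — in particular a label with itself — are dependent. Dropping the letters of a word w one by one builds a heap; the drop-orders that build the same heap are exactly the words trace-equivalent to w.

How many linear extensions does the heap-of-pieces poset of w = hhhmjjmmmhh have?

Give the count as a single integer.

drop 0:h onto floor
drop 1:h onto {0:h}
drop 2:h onto {1:h}
drop 3:m onto {2:h}
drop 4:j onto {2:h}
drop 5:j onto {4:j}
drop 6:m onto {3:m}
drop 7:m onto {6:m}
drop 8:m onto {7:m}
drop 9:h onto {5:j, 8:m}
drop 10:h onto {9:h}
ground layer = {0:h}
drop-orders for the pieces not yet dropped (sum over which currently-grounded one goes next):
  1 to go: {10} 1
  2 to go: {9,10} 1
  3 to go: {5,9,10} 1  {8,9,10} 1
  4 to go: {4,5,9,10} 1  {5,8,9,10} 2  {7,8,9,10} 1
  5 to go: {4,5,8,9,10} 3  {5,7,8,9,10} 3  {6,7,8,9,10} 1
  6 to go: {3,6,7,8,9,10} 1  {4,5,7,8,9,10} 6  {5,6,7,8,9,10} 4
  7 to go: {3,5,6,7,8,9,10} 5  {4,5,6,7,8,9,10} 10
  8 to go: {3,4,5,6,7,8,9,10} 15
  9 to go: {2,3,4,5,6,7,8,9,10} 15
  if 0:h drops first: 15 orders

15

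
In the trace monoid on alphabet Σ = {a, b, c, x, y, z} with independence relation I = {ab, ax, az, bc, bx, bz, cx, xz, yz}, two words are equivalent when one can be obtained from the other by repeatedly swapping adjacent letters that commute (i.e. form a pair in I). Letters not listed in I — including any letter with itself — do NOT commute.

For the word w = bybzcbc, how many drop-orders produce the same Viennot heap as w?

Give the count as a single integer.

drop 0:b onto floor
drop 1:y onto {0:b}
drop 2:b onto {1:y}
drop 3:z onto floor
drop 4:c onto {1:y, 3:z}
drop 5:b onto {2:b}
drop 6:c onto {4:c}
ground layer = {0:b, 3:z}
drop-orders for the pieces not yet dropped (sum over which currently-grounded one goes next):
  1 to go: {5} 1  {6} 1
  2 to go: {2,5} 1  {4,6} 1  {5,6} 2
  3 to go: {2,5,6} 3  {3,4,6} 1  {4,5,6} 3
  4 to go: {2,4,5,6} 6  {3,4,5,6} 4
  5 to go: {1,2,4,5,6} 6  {2,3,4,5,6} 10
  if 0:b drops first: 16 orders
  if 3:z drops first: 6 orders
heap linearizations: 22

22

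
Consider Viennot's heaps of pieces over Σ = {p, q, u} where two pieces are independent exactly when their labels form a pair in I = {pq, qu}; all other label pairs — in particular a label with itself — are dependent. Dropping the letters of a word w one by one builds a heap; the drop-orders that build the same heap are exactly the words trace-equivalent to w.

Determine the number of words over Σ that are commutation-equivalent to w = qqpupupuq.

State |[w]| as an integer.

84

0(q) covers ∅
1(q) covers 0:q
2(p) covers ∅
3(u) covers 2:p
4(p) covers 3:u
5(u) covers 4:p
6(p) covers 5:u
7(u) covers 6:p
8(q) covers 1:q
floor of heap: 0:q, 2:p
completions by unplaced set U, small U first (add the entries for U minus each lowest piece of U):
  |U|=1: {7}:1  {8}:1
  |U|=2: {1,8}:1  {6,7}:1  {7,8}:2
  |U|=3: {0,1,8}:1  {1,7,8}:3  {5,6,7}:1  {6,7,8}:3
  |U|=4: {0,1,7,8}:4  {1,6,7,8}:6  {4,5,6,7}:1  {5,6,7,8}:4
  |U|=5: {0,1,6,7,8}:10  {1,5,6,7,8}:10  {3,4,5,6,7}:1  {4,5,6,7,8}:5
  |U|=6: {0,1,5,6,7,8}:20  {1,4,5,6,7,8}:15  {2,3,4,5,6,7}:1  {3,4,5,6,7,8}:6
  |U|=7: {0,1,4,5,6,7,8}:35  {1,3,4,5,6,7,8}:21  {2,3,4,5,6,7,8}:7
  start at 0(q): 28
  start at 2(p): 56
sum over floor = 84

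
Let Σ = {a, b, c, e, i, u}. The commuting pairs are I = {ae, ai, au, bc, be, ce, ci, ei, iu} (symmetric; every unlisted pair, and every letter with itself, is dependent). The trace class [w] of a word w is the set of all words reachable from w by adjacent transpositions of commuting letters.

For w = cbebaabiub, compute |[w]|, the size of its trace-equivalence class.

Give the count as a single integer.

45

0(c) covers ∅
1(b) covers ∅
2(e) covers ∅
3(b) covers 1:b
4(a) covers 0:c, 3:b
5(a) covers 4:a
6(b) covers 5:a
7(i) covers 6:b
8(u) covers 2:e, 6:b
9(b) covers 7:i, 8:u
floor of heap: 0:c, 1:b, 2:e
completions by unplaced set U, small U first (add the entries for U minus each lowest piece of U):
  |U|=1: {9}:1
  |U|=2: {7,9}:1  {8,9}:1
  |U|=3: {2,8,9}:1  {7,8,9}:2
  |U|=4: {2,7,8,9}:3  {6,7,8,9}:2
  |U|=5: {2,6,7,8,9}:5  {5,6,7,8,9}:2
  |U|=6: {2,5,6,7,8,9}:7  {4,5,6,7,8,9}:2
  |U|=7: {0,4,5,6,7,8,9}:2  {2,4,5,6,7,8,9}:9  {3,4,5,6,7,8,9}:2
  |U|=8: {0,2,4,5,6,7,8,9}:11  {0,3,4,5,6,7,8,9}:4  {1,3,4,5,6,7,8,9}:2  {2,3,4,5,6,7,8,9}:11
  start at 0(c): 13
  start at 1(b): 26
  start at 2(e): 6
sum over floor = 45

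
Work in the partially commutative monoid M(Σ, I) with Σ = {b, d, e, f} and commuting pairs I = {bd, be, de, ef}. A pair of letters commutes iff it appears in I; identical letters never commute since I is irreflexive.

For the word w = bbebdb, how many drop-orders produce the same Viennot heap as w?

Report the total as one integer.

30

piece 0:b — minimal
piece 1:b rests on {0:b}
piece 2:e — minimal
piece 3:b rests on {1:b}
piece 4:d — minimal
piece 5:b rests on {3:b}
minimal pieces: {0:b, 2:e, 4:d}
ways to finish when only these pieces remain (= sum over removing one remaining piece with nothing left below it):
  1 left: {2}→1  {4}→1  {5}→1
  2 left: {2,4}→2  {2,5}→2  {3,5}→1  {4,5}→2
  3 left: {1,3,5}→1  {2,3,5}→3  {2,4,5}→6  {3,4,5}→3
  4 left: {0,1,3,5}→1  {1,2,3,5}→4  {1,3,4,5}→4  {2,3,4,5}→12
  placing 0:b first → 20 extensions
  placing 2:e first → 5 extensions
  placing 4:d first → 5 extensions
total linear extensions = 30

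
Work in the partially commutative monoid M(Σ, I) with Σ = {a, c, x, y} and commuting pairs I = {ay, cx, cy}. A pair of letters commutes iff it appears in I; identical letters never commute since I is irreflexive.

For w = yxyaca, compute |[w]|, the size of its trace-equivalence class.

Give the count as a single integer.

0(y) covers ∅
1(x) covers 0:y
2(y) covers 1:x
3(a) covers 1:x
4(c) covers 3:a
5(a) covers 4:c
floor of heap: 0:y
completions by unplaced set U, small U first (add the entries for U minus each lowest piece of U):
  |U|=1: {2}:1  {5}:1
  |U|=2: {2,5}:2  {4,5}:1
  |U|=3: {2,4,5}:3  {3,4,5}:1
  |U|=4: {2,3,4,5}:4
  start at 0(y): 4

4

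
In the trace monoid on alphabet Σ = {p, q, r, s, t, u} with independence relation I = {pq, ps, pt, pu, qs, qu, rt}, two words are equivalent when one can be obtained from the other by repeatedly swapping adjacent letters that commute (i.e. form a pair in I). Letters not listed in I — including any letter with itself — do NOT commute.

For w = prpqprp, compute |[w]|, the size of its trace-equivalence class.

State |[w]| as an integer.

3

#0=p has no predecessor
#1=r depends on [0:p]
#2=p depends on [1:r]
#3=q depends on [1:r]
#4=p depends on [2:p]
#5=r depends on [3:q, 4:p]
#6=p depends on [5:r]
sources: [0:p]
N(rest) = Σ N(rest − s) over sources s of rest; N(one piece) = 1:
  size 1 → [6]=1
  size 2 → [5,6]=1
  size 3 → [3,5,6]=1  [4,5,6]=1
  size 4 → [2,4,5,6]=1  [3,4,5,6]=2
  size 5 → [2,3,4,5,6]=3
  first=0(p) contributes 3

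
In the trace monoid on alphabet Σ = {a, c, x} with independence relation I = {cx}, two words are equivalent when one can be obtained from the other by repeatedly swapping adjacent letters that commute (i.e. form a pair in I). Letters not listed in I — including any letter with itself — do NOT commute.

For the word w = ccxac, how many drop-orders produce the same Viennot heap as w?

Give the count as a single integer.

3

piece 0:c — minimal
piece 1:c rests on {0:c}
piece 2:x — minimal
piece 3:a rests on {1:c, 2:x}
piece 4:c rests on {3:a}
minimal pieces: {0:c, 2:x}
ways to finish when only these pieces remain (= sum over removing one remaining piece with nothing left below it):
  1 left: {4}→1
  2 left: {3,4}→1
  3 left: {1,3,4}→1  {2,3,4}→1
  placing 0:c first → 2 extensions
  placing 2:x first → 1 extensions
total linear extensions = 3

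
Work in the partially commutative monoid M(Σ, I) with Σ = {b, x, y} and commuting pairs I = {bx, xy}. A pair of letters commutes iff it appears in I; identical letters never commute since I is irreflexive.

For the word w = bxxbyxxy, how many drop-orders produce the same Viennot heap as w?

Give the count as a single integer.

0(b) covers ∅
1(x) covers ∅
2(x) covers 1:x
3(b) covers 0:b
4(y) covers 3:b
5(x) covers 2:x
6(x) covers 5:x
7(y) covers 4:y
floor of heap: 0:b, 1:x
completions by unplaced set U, small U first (add the entries for U minus each lowest piece of U):
  |U|=1: {6}:1  {7}:1
  |U|=2: {4,7}:1  {5,6}:1  {6,7}:2
  |U|=3: {2,5,6}:1  {3,4,7}:1  {4,6,7}:3  {5,6,7}:3
  |U|=4: {0,3,4,7}:1  {1,2,5,6}:1  {2,5,6,7}:4  {3,4,6,7}:4  {4,5,6,7}:6
  |U|=5: {0,3,4,6,7}:5  {1,2,5,6,7}:5  {2,4,5,6,7}:10  {3,4,5,6,7}:10
  |U|=6: {0,3,4,5,6,7}:15  {1,2,4,5,6,7}:15  {2,3,4,5,6,7}:20
  start at 0(b): 35
  start at 1(x): 35
sum over floor = 70

70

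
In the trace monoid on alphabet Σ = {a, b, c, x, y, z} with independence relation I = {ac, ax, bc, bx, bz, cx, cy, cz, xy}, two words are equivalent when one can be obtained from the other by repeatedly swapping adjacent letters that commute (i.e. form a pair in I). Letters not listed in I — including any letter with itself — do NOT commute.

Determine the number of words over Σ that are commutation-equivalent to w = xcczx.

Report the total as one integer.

10

#0=x has no predecessor
#1=c has no predecessor
#2=c depends on [1:c]
#3=z depends on [0:x]
#4=x depends on [3:z]
sources: [0:x, 1:c]
N(rest) = Σ N(rest − s) over sources s of rest; N(one piece) = 1:
  size 1 → [2]=1  [4]=1
  size 2 → [1,2]=1  [2,4]=2  [3,4]=1
  size 3 → [0,3,4]=1  [1,2,4]=3  [2,3,4]=3
  first=0(x) contributes 6
  first=1(c) contributes 4
|[w]| = 10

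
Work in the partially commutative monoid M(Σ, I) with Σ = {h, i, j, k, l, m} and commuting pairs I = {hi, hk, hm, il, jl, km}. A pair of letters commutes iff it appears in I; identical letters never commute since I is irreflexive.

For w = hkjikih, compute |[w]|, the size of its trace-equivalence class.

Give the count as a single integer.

8

drop 0:h onto floor
drop 1:k onto floor
drop 2:j onto {0:h, 1:k}
drop 3:i onto {2:j}
drop 4:k onto {3:i}
drop 5:i onto {4:k}
drop 6:h onto {2:j}
ground layer = {0:h, 1:k}
drop-orders for the pieces not yet dropped (sum over which currently-grounded one goes next):
  1 to go: {5} 1  {6} 1
  2 to go: {4,5} 1  {5,6} 2
  3 to go: {3,4,5} 1  {4,5,6} 3
  4 to go: {3,4,5,6} 4
  5 to go: {2,3,4,5,6} 4
  if 0:h drops first: 4 orders
  if 1:k drops first: 4 orders
heap linearizations: 8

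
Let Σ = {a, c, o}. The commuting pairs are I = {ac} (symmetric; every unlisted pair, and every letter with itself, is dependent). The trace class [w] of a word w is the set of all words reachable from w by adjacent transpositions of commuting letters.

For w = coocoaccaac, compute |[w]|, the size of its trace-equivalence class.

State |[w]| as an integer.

piece 0:c — minimal
piece 1:o rests on {0:c}
piece 2:o rests on {1:o}
piece 3:c rests on {2:o}
piece 4:o rests on {3:c}
piece 5:a rests on {4:o}
piece 6:c rests on {4:o}
piece 7:c rests on {6:c}
piece 8:a rests on {5:a}
piece 9:a rests on {8:a}
piece 10:c rests on {7:c}
minimal pieces: {0:c}
ways to finish when only these pieces remain (= sum over removing one remaining piece with nothing left below it):
  1 left: {9}→1  {10}→1
  2 left: {7,10}→1  {8,9}→1  {9,10}→2
  3 left: {5,8,9}→1  {6,7,10}→1  {7,9,10}→3  {8,9,10}→3
  4 left: {5,8,9,10}→4  {6,7,9,10}→4  {7,8,9,10}→6
  5 left: {5,7,8,9,10}→10  {6,7,8,9,10}→10
  6 left: {5,6,7,8,9,10}→20
  7 left: {4,5,6,7,8,9,10}→20
  8 left: {3,4,5,6,7,8,9,10}→20
  9 left: {2,3,4,5,6,7,8,9,10}→20
  placing 0:c first → 20 extensions

20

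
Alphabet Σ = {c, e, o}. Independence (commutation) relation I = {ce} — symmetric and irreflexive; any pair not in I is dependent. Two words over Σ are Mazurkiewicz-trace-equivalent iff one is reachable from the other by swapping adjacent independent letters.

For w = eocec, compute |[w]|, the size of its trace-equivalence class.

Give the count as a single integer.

3

drop 0:e onto floor
drop 1:o onto {0:e}
drop 2:c onto {1:o}
drop 3:e onto {1:o}
drop 4:c onto {2:c}
ground layer = {0:e}
drop-orders for the pieces not yet dropped (sum over which currently-grounded one goes next):
  1 to go: {3} 1  {4} 1
  2 to go: {2,4} 1  {3,4} 2
  3 to go: {2,3,4} 3
  if 0:e drops first: 3 orders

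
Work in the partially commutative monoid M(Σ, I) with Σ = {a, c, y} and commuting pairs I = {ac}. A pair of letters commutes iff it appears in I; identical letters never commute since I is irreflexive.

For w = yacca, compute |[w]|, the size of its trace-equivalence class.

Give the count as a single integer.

6

piece 0:y — minimal
piece 1:a rests on {0:y}
piece 2:c rests on {0:y}
piece 3:c rests on {2:c}
piece 4:a rests on {1:a}
minimal pieces: {0:y}
ways to finish when only these pieces remain (= sum over removing one remaining piece with nothing left below it):
  1 left: {3}→1  {4}→1
  2 left: {1,4}→1  {2,3}→1  {3,4}→2
  3 left: {1,3,4}→3  {2,3,4}→3
  placing 0:y first → 6 extensions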